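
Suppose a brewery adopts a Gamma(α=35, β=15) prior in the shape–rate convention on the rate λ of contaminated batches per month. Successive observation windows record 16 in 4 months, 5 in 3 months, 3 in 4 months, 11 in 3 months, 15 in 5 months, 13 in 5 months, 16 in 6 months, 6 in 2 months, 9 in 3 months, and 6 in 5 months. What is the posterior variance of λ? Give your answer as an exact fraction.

Total count: 16 + 5 + 3 + 11 + 15 + 13 + 16 + 6 + 9 + 6 = 100.
Total exposure: 4 + 3 + 4 + 3 + 5 + 5 + 6 + 2 + 3 + 5 = 40 months.
The Gamma prior is conjugate for the Poisson rate, so λ | data ~ Gamma(35+100, 15+40) = Gamma(135, 55).
Posterior variance = α'/β'² = 135/3025 = 27/605.

27/605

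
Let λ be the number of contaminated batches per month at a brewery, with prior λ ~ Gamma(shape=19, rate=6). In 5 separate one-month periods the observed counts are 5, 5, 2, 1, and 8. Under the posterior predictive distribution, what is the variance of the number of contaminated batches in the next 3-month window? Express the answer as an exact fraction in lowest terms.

1680/121

Total count: 5 + 5 + 2 + 1 + 8 = 21.
Total exposure: 5 months.
The Gamma prior is conjugate for the Poisson rate, so λ | data ~ Gamma(19+21, 6+5) = Gamma(40, 11).
The posterior predictive for a window of length T is Negative Binomial with variance T·α'·(β'+T)/β'² = 3·40·14/121 = 1680/121.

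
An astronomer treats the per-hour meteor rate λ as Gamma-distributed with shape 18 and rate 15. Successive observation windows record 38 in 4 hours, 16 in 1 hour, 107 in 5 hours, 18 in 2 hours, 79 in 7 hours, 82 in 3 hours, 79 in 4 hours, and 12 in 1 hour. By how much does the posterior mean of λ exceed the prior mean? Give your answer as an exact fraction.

Total count: 38 + 16 + 107 + 18 + 79 + 82 + 79 + 12 = 431.
Total exposure: 4 + 1 + 5 + 2 + 7 + 3 + 4 + 1 = 27 hours.
Gamma(α, β) with Poisson data over total exposure Σt gives posterior Gamma(α+Σx, β+Σt) = Gamma(449, 42).
Posterior mean = 449/42 = 449/42; prior mean = 18/15 = 6/5. Difference = 449/42 − 6/5 = 1993/210.

1993/210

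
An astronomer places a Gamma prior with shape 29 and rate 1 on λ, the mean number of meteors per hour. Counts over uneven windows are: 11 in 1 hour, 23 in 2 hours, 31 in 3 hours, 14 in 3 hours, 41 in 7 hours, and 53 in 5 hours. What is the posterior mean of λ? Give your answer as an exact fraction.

101/11

Total count: 11 + 23 + 31 + 14 + 41 + 53 = 173.
Total exposure: 1 + 2 + 3 + 3 + 7 + 5 = 21 hours.
Conjugate update: add total count to the shape and total exposure to the rate, giving Gamma(202, 22).
Posterior mean = α'/β' = 202/22 = 101/11.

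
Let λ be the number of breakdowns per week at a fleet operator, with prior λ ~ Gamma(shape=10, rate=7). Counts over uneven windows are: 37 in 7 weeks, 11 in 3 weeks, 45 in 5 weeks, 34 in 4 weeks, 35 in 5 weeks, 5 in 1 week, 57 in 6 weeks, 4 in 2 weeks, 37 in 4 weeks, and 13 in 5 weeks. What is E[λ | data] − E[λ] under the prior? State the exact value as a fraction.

218/49

Total count: 37 + 11 + 45 + 34 + 35 + 5 + 57 + 4 + 37 + 13 = 278.
Total exposure: 7 + 3 + 5 + 4 + 5 + 1 + 6 + 2 + 4 + 5 = 42 weeks.
By Gamma–Poisson conjugacy, the posterior is Gamma(α + Σx, β + Σt) = Gamma(10 + 278, 7 + 42) = Gamma(288, 49).
Posterior mean = 288/49 = 288/49; prior mean = 10/7 = 10/7. Difference = 288/49 − 10/7 = 218/49.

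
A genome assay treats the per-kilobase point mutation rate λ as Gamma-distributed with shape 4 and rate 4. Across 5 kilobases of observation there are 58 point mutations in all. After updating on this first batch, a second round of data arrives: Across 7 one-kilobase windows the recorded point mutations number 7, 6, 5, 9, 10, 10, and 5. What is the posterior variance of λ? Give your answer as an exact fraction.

Total count 58 over total exposure 5 kilobases.
After the first batch: Gamma(4 + 58, 4 + 5) = Gamma(62, 9).
Total count: 7 + 6 + 5 + 9 + 10 + 10 + 5 = 52.
Total exposure: 7 kilobases.
After the second batch: Gamma(62 + 52, 9 + 7) = Gamma(114, 16).
Posterior variance = α'/β'² = 114/256 = 57/128.

57/128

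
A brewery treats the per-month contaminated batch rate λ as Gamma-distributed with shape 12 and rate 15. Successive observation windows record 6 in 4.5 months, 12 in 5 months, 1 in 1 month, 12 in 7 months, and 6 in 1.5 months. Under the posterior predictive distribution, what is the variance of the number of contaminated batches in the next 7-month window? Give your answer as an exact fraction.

14063/1156

Total count: 6 + 12 + 1 + 12 + 6 = 37.
Total exposure: 4.5 + 5 + 1 + 7 + 1.5 = 19 months.
The Gamma prior is conjugate for the Poisson rate, so λ | data ~ Gamma(12+37, 15+19) = Gamma(49, 34).
The posterior predictive for a window of length T is Negative Binomial with variance T·α'·(β'+T)/β'² = 7·49·41/1156 = 14063/1156.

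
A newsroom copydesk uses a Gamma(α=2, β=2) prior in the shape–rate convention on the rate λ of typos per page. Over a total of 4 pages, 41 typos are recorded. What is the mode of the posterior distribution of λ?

Total count 41 over total exposure 4 pages.
Conjugate update: add total count to the shape and total exposure to the rate, giving Gamma(43, 6).
Posterior mode = (α'−1)/β' = 42/6 = 7.

7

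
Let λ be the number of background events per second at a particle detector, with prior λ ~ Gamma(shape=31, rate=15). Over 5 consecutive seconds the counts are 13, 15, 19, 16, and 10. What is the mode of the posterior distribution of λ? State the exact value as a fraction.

103/20

Total count: 13 + 15 + 19 + 16 + 10 = 73.
Total exposure: 5 seconds.
Conjugate update: add total count to the shape and total exposure to the rate, giving Gamma(104, 20).
Posterior mode = (α'−1)/β' = 103/20.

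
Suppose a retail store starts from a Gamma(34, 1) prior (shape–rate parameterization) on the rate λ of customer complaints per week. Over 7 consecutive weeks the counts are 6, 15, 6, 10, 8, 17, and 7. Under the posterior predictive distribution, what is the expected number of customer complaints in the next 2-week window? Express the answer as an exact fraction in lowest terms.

Total count: 6 + 15 + 6 + 10 + 8 + 17 + 7 = 69.
Total exposure: 7 weeks.
Gamma(α, β) with Poisson data over total exposure Σt gives posterior Gamma(α+Σx, β+Σt) = Gamma(103, 8).
Predictive mean over a 2-week window = T·E[λ|data] = 2·103/8 = 103/4.

103/4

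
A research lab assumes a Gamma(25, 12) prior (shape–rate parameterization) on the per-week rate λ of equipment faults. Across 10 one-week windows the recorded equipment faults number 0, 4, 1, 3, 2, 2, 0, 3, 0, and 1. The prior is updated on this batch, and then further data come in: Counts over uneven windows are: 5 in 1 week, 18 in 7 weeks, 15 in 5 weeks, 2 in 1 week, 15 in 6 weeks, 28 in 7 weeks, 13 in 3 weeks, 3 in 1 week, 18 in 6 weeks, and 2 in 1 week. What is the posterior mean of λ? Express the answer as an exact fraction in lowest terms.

Total count: 0 + 4 + 1 + 3 + 2 + 2 + 0 + 3 + 0 + 1 = 16.
Total exposure: 10 weeks.
After the first batch: Gamma(25 + 16, 12 + 10) = Gamma(41, 22).
Total count: 5 + 18 + 15 + 2 + 15 + 28 + 13 + 3 + 18 + 2 = 119.
Total exposure: 1 + 7 + 5 + 1 + 6 + 7 + 3 + 1 + 6 + 1 = 38 weeks.
After the second batch: Gamma(41 + 119, 22 + 38) = Gamma(160, 60).
Posterior mean = α'/β' = 160/60 = 8/3.

8/3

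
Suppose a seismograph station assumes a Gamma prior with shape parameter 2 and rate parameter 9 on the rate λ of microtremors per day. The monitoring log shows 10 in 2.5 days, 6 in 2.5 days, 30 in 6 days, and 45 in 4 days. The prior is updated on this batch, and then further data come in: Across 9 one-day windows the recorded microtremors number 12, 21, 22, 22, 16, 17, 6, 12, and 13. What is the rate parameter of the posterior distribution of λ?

Total count: 10 + 6 + 30 + 45 = 91.
Total exposure: 2.5 + 2.5 + 6 + 4 = 15 days.
After the first batch: Gamma(2 + 91, 9 + 15) = Gamma(93, 24).
Total count: 12 + 21 + 22 + 22 + 16 + 17 + 6 + 12 + 13 = 141.
Total exposure: 9 days.
After the second batch: Gamma(93 + 141, 24 + 9) = Gamma(234, 33).

33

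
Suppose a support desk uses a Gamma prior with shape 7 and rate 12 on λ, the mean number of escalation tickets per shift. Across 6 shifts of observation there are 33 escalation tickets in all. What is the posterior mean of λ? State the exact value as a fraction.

Total count 33 over total exposure 6 shifts.
Conjugate update: add total count to the shape and total exposure to the rate, giving Gamma(40, 18).
Posterior mean = α'/β' = 40/18 = 20/9.

20/9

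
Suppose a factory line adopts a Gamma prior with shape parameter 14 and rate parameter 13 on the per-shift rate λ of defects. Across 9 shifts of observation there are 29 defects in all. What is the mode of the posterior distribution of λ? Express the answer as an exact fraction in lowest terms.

21/11

Total count 29 over total exposure 9 shifts.
Posterior: α' = 14 + 29 = 43, β' = 13 + 9 = 22.
Posterior mode = (α'−1)/β' = 42/22 = 21/11.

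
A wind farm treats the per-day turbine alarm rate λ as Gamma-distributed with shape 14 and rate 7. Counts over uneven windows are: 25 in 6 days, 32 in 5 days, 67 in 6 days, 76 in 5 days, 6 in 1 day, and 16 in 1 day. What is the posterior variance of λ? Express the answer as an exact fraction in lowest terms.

Total count: 25 + 32 + 67 + 76 + 6 + 16 = 222.
Total exposure: 6 + 5 + 6 + 5 + 1 + 1 = 24 days.
The Gamma prior is conjugate for the Poisson rate, so λ | data ~ Gamma(14+222, 7+24) = Gamma(236, 31).
Posterior variance = α'/β'² = 236/961.

236/961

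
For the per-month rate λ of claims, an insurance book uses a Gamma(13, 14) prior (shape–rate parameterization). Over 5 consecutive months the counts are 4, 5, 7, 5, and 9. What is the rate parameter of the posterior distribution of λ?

19

Total count: 4 + 5 + 7 + 5 + 9 = 30.
Total exposure: 5 months.
The Gamma prior is conjugate for the Poisson rate, so λ | data ~ Gamma(13+30, 14+5) = Gamma(43, 19).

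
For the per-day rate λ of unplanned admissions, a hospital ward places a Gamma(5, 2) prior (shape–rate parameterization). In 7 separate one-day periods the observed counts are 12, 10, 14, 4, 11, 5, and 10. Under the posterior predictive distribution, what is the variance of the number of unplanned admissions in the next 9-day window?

Total count: 12 + 10 + 14 + 4 + 11 + 5 + 10 = 66.
Total exposure: 7 days.
Conjugate update: add total count to the shape and total exposure to the rate, giving Gamma(71, 9).
The posterior predictive for a window of length T is Negative Binomial with variance T·α'·(β'+T)/β'² = 9·71·18/81 = 142.

142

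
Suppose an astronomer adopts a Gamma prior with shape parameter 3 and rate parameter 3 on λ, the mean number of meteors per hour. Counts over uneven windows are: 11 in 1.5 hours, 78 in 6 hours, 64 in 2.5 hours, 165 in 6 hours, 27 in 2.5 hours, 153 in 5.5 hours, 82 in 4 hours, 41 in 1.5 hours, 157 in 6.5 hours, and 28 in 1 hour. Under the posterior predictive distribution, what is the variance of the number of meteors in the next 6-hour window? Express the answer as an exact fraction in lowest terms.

Total count: 11 + 78 + 64 + 165 + 27 + 153 + 82 + 41 + 157 + 28 = 806.
Total exposure: 1.5 + 6 + 2.5 + 6 + 2.5 + 5.5 + 4 + 1.5 + 6.5 + 1 = 37 hours.
Conjugate update: add total count to the shape and total exposure to the rate, giving Gamma(809, 40).
The posterior predictive for a window of length T is Negative Binomial with variance T·α'·(β'+T)/β'² = 6·809·46/1600 = 55821/400.

55821/400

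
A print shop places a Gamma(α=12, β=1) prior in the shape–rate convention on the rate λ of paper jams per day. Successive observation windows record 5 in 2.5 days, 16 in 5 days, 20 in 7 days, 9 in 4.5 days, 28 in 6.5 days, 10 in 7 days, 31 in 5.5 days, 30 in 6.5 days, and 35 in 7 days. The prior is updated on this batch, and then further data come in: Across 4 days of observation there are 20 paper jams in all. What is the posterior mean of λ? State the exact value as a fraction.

432/113

Total count: 5 + 16 + 20 + 9 + 28 + 10 + 31 + 30 + 35 = 184.
Total exposure: 2.5 + 5 + 7 + 4.5 + 6.5 + 7 + 5.5 + 6.5 + 7 = 51.5 days.
After the first batch: Gamma(12 + 184, 1 + 51.5) = Gamma(196, 105/2).
Total count 20 over total exposure 4 days.
After the second batch: Gamma(196 + 20, 105/2 + 4) = Gamma(216, 113/2).
Posterior mean = α'/β' = 216/(113/2) = 432/113.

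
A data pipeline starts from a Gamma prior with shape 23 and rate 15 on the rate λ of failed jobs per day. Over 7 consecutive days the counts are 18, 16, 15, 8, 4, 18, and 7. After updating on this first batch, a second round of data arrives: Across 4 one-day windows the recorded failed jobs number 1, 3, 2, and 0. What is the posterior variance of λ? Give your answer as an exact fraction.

Total count: 18 + 16 + 15 + 8 + 4 + 18 + 7 = 86.
Total exposure: 7 days.
After the first batch: Gamma(23 + 86, 15 + 7) = Gamma(109, 22).
Total count: 1 + 3 + 2 + 0 = 6.
Total exposure: 4 days.
After the second batch: Gamma(109 + 6, 22 + 4) = Gamma(115, 26).
Posterior variance = α'/β'² = 115/676.

115/676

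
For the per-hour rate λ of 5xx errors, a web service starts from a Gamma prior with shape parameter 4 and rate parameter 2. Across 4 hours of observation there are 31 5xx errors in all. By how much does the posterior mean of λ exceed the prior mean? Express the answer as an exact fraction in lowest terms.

23/6

Total count 31 over total exposure 4 hours.
Posterior: α' = 4 + 31 = 35, β' = 2 + 4 = 6.
Posterior mean = 35/6 = 35/6; prior mean = 4/2 = 2. Difference = 35/6 − 2 = 23/6.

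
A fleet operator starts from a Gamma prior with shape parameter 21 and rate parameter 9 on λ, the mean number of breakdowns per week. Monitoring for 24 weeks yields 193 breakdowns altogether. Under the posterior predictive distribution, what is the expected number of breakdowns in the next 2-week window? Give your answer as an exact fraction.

428/33

Total count 193 over total exposure 24 weeks.
Gamma(α, β) with Poisson data over total exposure Σt gives posterior Gamma(α+Σx, β+Σt) = Gamma(214, 33).
Predictive mean over a 2-week window = T·E[λ|data] = 2·214/33 = 428/33.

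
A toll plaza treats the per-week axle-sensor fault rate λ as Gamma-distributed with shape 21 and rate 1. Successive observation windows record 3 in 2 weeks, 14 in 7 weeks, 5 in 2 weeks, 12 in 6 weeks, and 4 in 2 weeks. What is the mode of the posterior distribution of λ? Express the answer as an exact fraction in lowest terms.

Total count: 3 + 14 + 5 + 12 + 4 = 38.
Total exposure: 2 + 7 + 2 + 6 + 2 = 19 weeks.
Gamma(α, β) with Poisson data over total exposure Σt gives posterior Gamma(α+Σx, β+Σt) = Gamma(59, 20).
Posterior mode = (α'−1)/β' = 58/20 = 29/10.

29/10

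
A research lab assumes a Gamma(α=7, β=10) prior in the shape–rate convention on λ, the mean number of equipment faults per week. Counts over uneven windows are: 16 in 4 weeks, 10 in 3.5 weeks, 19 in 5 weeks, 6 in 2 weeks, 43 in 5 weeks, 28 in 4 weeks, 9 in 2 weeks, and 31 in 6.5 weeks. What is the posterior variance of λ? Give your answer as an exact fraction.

169/1764

Total count: 16 + 10 + 19 + 6 + 43 + 28 + 9 + 31 = 162.
Total exposure: 4 + 3.5 + 5 + 2 + 5 + 4 + 2 + 6.5 = 32 weeks.
Gamma(α, β) with Poisson data over total exposure Σt gives posterior Gamma(α+Σx, β+Σt) = Gamma(169, 42).
Posterior variance = α'/β'² = 169/1764.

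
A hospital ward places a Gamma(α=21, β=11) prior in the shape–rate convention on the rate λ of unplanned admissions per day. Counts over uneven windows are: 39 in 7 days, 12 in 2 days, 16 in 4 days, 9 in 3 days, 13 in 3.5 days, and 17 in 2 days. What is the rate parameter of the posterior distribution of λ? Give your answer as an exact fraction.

65/2

Total count: 39 + 12 + 16 + 9 + 13 + 17 = 106.
Total exposure: 7 + 2 + 4 + 3 + 3.5 + 2 = 21.5 days.
Posterior: α' = 21 + 106 = 127, β' = 11 + 21.5 = 65/2.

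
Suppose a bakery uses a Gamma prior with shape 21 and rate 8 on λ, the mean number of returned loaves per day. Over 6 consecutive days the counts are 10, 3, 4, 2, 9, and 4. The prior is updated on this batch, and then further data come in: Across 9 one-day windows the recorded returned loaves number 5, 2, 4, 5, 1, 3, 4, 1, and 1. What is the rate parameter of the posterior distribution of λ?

23

Total count: 10 + 3 + 4 + 2 + 9 + 4 = 32.
Total exposure: 6 days.
After the first batch: Gamma(21 + 32, 8 + 6) = Gamma(53, 14).
Total count: 5 + 2 + 4 + 5 + 1 + 3 + 4 + 1 + 1 = 26.
Total exposure: 9 days.
After the second batch: Gamma(53 + 26, 14 + 9) = Gamma(79, 23).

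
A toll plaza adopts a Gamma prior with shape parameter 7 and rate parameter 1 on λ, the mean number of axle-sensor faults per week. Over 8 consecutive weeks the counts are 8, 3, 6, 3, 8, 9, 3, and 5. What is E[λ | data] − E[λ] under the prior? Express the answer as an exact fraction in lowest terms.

Total count: 8 + 3 + 6 + 3 + 8 + 9 + 3 + 5 = 45.
Total exposure: 8 weeks.
Posterior: α' = 7 + 45 = 52, β' = 1 + 8 = 9.
Posterior mean = 52/9 = 52/9; prior mean = 7/1 = 7. Difference = 52/9 − 7 = -11/9.

-11/9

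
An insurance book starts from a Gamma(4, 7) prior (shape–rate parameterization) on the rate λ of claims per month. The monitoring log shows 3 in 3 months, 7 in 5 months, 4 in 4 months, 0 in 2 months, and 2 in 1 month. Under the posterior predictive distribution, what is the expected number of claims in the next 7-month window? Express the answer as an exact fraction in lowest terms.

70/11

Total count: 3 + 7 + 4 + 0 + 2 = 16.
Total exposure: 3 + 5 + 4 + 2 + 1 = 15 months.
By Gamma–Poisson conjugacy, the posterior is Gamma(α + Σx, β + Σt) = Gamma(4 + 16, 7 + 15) = Gamma(20, 22).
Predictive mean over a 7-month window = T·E[λ|data] = 7·20/22 = 70/11.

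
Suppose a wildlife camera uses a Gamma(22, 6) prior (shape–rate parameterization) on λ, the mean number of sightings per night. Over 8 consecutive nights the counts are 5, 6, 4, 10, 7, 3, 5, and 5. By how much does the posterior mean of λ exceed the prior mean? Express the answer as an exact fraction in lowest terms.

47/42

Total count: 5 + 6 + 4 + 10 + 7 + 3 + 5 + 5 = 45.
Total exposure: 8 nights.
By Gamma–Poisson conjugacy, the posterior is Gamma(α + Σx, β + Σt) = Gamma(22 + 45, 6 + 8) = Gamma(67, 14).
Posterior mean = 67/14 = 67/14; prior mean = 22/6 = 11/3. Difference = 67/14 − 11/3 = 47/42.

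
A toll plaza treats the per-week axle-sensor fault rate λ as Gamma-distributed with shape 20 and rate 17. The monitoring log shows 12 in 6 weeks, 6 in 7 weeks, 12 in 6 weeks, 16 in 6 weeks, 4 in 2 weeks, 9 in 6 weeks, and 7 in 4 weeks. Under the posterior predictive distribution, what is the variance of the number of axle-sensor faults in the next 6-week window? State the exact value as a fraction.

Total count: 12 + 6 + 12 + 16 + 4 + 9 + 7 = 66.
Total exposure: 6 + 7 + 6 + 6 + 2 + 6 + 4 = 37 weeks.
Conjugate update: add total count to the shape and total exposure to the rate, giving Gamma(86, 54).
The posterior predictive for a window of length T is Negative Binomial with variance T·α'·(β'+T)/β'² = 6·86·60/2916 = 860/81.

860/81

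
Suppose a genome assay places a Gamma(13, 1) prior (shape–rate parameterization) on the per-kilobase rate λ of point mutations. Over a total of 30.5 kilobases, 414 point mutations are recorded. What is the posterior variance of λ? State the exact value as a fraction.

Total count 414 over total exposure 30.5 kilobases.
Posterior: α' = 13 + 414 = 427, β' = 1 + 30.5 = 63/2.
Posterior variance = α'/β'² = 427/(3969/4) = 244/567.

244/567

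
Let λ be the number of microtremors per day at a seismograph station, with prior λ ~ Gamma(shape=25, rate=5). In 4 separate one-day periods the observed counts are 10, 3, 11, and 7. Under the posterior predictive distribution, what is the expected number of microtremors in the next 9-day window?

Total count: 10 + 3 + 11 + 7 = 31.
Total exposure: 4 days.
Gamma(α, β) with Poisson data over total exposure Σt gives posterior Gamma(α+Σx, β+Σt) = Gamma(56, 9).
Predictive mean over a 9-day window = T·E[λ|data] = 9·56/9 = 56.

56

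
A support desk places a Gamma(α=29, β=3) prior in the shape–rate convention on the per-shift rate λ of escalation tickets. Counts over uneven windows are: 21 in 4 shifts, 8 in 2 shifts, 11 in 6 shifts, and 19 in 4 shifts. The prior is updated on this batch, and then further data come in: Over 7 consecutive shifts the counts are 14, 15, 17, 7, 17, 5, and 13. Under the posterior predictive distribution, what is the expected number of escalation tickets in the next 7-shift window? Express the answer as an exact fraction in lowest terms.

Total count: 21 + 8 + 11 + 19 = 59.
Total exposure: 4 + 2 + 6 + 4 = 16 shifts.
After the first batch: Gamma(29 + 59, 3 + 16) = Gamma(88, 19).
Total count: 14 + 15 + 17 + 7 + 17 + 5 + 13 = 88.
Total exposure: 7 shifts.
After the second batch: Gamma(88 + 88, 19 + 7) = Gamma(176, 26).
Predictive mean over a 7-shift window = T·E[λ|data] = 7·176/26 = 616/13.

616/13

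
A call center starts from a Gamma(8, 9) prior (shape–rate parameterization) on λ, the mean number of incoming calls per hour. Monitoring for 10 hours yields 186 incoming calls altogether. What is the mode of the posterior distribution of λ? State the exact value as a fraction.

193/19

Total count 186 over total exposure 10 hours.
Gamma(α, β) with Poisson data over total exposure Σt gives posterior Gamma(α+Σx, β+Σt) = Gamma(194, 19).
Posterior mode = (α'−1)/β' = 193/19.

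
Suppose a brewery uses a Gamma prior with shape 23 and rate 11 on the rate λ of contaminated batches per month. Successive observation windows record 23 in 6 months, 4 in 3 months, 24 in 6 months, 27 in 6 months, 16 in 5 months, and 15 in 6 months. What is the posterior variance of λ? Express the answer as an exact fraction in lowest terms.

132/1849

Total count: 23 + 4 + 24 + 27 + 16 + 15 = 109.
Total exposure: 6 + 3 + 6 + 6 + 5 + 6 = 32 months.
Gamma(α, β) with Poisson data over total exposure Σt gives posterior Gamma(α+Σx, β+Σt) = Gamma(132, 43).
Posterior variance = α'/β'² = 132/1849.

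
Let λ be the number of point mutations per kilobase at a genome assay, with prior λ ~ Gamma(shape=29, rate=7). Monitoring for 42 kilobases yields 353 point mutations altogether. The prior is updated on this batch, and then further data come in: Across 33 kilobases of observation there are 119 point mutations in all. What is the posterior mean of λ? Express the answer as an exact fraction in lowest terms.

Total count 353 over total exposure 42 kilobases.
After the first batch: Gamma(29 + 353, 7 + 42) = Gamma(382, 49).
Total count 119 over total exposure 33 kilobases.
After the second batch: Gamma(382 + 119, 49 + 33) = Gamma(501, 82).
Posterior mean = α'/β' = 501/82.

501/82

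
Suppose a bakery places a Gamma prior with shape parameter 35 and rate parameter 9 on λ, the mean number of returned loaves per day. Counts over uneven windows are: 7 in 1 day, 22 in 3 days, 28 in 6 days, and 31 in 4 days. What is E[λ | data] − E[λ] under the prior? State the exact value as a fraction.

Total count: 7 + 22 + 28 + 31 = 88.
Total exposure: 1 + 3 + 6 + 4 = 14 days.
Conjugate update: add total count to the shape and total exposure to the rate, giving Gamma(123, 23).
Posterior mean = 123/23 = 123/23; prior mean = 35/9 = 35/9. Difference = 123/23 − 35/9 = 302/207.

302/207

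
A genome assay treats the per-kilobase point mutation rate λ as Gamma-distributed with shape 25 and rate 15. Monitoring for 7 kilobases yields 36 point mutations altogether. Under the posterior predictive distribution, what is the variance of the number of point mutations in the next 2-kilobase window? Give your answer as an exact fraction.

732/121

Total count 36 over total exposure 7 kilobases.
Conjugate update: add total count to the shape and total exposure to the rate, giving Gamma(61, 22).
The posterior predictive for a window of length T is Negative Binomial with variance T·α'·(β'+T)/β'² = 2·61·24/484 = 732/121.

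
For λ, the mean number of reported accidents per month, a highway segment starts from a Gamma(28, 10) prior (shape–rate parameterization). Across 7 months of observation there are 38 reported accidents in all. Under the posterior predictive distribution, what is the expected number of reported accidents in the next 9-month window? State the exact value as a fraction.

Total count 38 over total exposure 7 months.
By Gamma–Poisson conjugacy, the posterior is Gamma(α + Σx, β + Σt) = Gamma(28 + 38, 10 + 7) = Gamma(66, 17).
Predictive mean over a 9-month window = T·E[λ|data] = 9·66/17 = 594/17.

594/17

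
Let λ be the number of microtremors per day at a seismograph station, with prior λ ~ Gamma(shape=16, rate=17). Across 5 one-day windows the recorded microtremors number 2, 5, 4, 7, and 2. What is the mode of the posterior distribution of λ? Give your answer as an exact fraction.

Total count: 2 + 5 + 4 + 7 + 2 = 20.
Total exposure: 5 days.
By Gamma–Poisson conjugacy, the posterior is Gamma(α + Σx, β + Σt) = Gamma(16 + 20, 17 + 5) = Gamma(36, 22).
Posterior mode = (α'−1)/β' = 35/22.

35/22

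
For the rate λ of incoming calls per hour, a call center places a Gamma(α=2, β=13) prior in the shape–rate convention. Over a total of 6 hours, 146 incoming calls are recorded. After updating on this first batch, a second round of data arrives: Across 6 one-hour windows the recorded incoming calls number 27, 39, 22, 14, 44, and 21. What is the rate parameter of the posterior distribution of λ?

Total count 146 over total exposure 6 hours.
After the first batch: Gamma(2 + 146, 13 + 6) = Gamma(148, 19).
Total count: 27 + 39 + 22 + 14 + 44 + 21 = 167.
Total exposure: 6 hours.
After the second batch: Gamma(148 + 167, 19 + 6) = Gamma(315, 25).

25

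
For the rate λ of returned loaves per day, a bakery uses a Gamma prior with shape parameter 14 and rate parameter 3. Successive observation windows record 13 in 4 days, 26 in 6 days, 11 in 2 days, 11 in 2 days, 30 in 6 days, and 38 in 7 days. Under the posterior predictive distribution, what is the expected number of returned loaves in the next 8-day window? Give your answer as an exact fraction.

572/15

Total count: 13 + 26 + 11 + 11 + 30 + 38 = 129.
Total exposure: 4 + 6 + 2 + 2 + 6 + 7 = 27 days.
The Gamma prior is conjugate for the Poisson rate, so λ | data ~ Gamma(14+129, 3+27) = Gamma(143, 30).
Predictive mean over an 8-day window = T·E[λ|data] = 8·143/30 = 572/15.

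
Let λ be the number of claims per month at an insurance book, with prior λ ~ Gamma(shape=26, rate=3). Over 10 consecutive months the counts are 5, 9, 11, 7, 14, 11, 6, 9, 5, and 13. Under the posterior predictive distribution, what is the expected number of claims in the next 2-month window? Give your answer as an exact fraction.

232/13

Total count: 5 + 9 + 11 + 7 + 14 + 11 + 6 + 9 + 5 + 13 = 90.
Total exposure: 10 months.
Gamma(α, β) with Poisson data over total exposure Σt gives posterior Gamma(α+Σx, β+Σt) = Gamma(116, 13).
Predictive mean over a 2-month window = T·E[λ|data] = 2·116/13 = 232/13.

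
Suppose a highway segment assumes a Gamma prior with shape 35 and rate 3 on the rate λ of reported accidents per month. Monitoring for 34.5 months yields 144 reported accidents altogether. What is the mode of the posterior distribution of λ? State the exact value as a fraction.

Total count 144 over total exposure 34.5 months.
Gamma(α, β) with Poisson data over total exposure Σt gives posterior Gamma(α+Σx, β+Σt) = Gamma(179, 75/2).
Posterior mode = (α'−1)/β' = 178/(75/2) = 356/75.

356/75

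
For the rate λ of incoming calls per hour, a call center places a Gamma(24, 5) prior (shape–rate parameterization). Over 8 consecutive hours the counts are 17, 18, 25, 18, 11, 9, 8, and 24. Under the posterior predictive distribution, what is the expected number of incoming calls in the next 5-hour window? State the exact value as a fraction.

Total count: 17 + 18 + 25 + 18 + 11 + 9 + 8 + 24 = 130.
Total exposure: 8 hours.
Gamma(α, β) with Poisson data over total exposure Σt gives posterior Gamma(α+Σx, β+Σt) = Gamma(154, 13).
Predictive mean over a 5-hour window = T·E[λ|data] = 5·154/13 = 770/13.

770/13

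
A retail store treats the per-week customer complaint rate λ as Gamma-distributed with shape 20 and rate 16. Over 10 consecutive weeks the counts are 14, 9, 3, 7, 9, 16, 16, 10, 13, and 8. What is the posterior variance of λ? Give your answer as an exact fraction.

125/676

Total count: 14 + 9 + 3 + 7 + 9 + 16 + 16 + 10 + 13 + 8 = 105.
Total exposure: 10 weeks.
The Gamma prior is conjugate for the Poisson rate, so λ | data ~ Gamma(20+105, 16+10) = Gamma(125, 26).
Posterior variance = α'/β'² = 125/676.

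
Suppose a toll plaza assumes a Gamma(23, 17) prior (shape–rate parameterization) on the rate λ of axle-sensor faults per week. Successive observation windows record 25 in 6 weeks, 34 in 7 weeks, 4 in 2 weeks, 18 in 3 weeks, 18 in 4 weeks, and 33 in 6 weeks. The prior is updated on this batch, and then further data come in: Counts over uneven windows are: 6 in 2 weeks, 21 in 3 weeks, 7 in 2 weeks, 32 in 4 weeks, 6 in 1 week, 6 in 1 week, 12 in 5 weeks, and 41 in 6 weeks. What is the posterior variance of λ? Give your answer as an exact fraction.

Total count: 25 + 34 + 4 + 18 + 18 + 33 = 132.
Total exposure: 6 + 7 + 2 + 3 + 4 + 6 = 28 weeks.
After the first batch: Gamma(23 + 132, 17 + 28) = Gamma(155, 45).
Total count: 6 + 21 + 7 + 32 + 6 + 6 + 12 + 41 = 131.
Total exposure: 2 + 3 + 2 + 4 + 1 + 1 + 5 + 6 = 24 weeks.
After the second batch: Gamma(155 + 131, 45 + 24) = Gamma(286, 69).
Posterior variance = α'/β'² = 286/4761.

286/4761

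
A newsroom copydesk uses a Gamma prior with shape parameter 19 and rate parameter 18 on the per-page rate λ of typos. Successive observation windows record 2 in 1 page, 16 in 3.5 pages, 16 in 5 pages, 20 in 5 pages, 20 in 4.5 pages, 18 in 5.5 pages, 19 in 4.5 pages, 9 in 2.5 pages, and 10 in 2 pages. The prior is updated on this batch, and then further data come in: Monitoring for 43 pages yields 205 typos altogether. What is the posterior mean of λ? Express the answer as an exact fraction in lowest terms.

236/63

Total count: 2 + 16 + 16 + 20 + 20 + 18 + 19 + 9 + 10 = 130.
Total exposure: 1 + 3.5 + 5 + 5 + 4.5 + 5.5 + 4.5 + 2.5 + 2 = 33.5 pages.
After the first batch: Gamma(19 + 130, 18 + 33.5) = Gamma(149, 103/2).
Total count 205 over total exposure 43 pages.
After the second batch: Gamma(149 + 205, 103/2 + 43) = Gamma(354, 189/2).
Posterior mean = α'/β' = 354/(189/2) = 236/63.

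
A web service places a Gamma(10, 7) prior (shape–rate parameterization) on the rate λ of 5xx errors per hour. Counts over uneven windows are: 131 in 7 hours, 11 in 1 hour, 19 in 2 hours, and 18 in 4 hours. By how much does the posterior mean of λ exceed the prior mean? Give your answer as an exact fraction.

Total count: 131 + 11 + 19 + 18 = 179.
Total exposure: 7 + 1 + 2 + 4 = 14 hours.
The Gamma prior is conjugate for the Poisson rate, so λ | data ~ Gamma(10+179, 7+14) = Gamma(189, 21).
Posterior mean = 189/21 = 9; prior mean = 10/7 = 10/7. Difference = 9 − 10/7 = 53/7.

53/7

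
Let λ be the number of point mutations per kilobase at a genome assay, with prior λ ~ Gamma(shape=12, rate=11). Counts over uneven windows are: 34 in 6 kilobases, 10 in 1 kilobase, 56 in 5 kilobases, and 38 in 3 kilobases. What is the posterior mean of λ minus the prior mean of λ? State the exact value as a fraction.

669/143

Total count: 34 + 10 + 56 + 38 = 138.
Total exposure: 6 + 1 + 5 + 3 = 15 kilobases.
Posterior: α' = 12 + 138 = 150, β' = 11 + 15 = 26.
Posterior mean = 150/26 = 75/13; prior mean = 12/11 = 12/11. Difference = 75/13 − 12/11 = 669/143.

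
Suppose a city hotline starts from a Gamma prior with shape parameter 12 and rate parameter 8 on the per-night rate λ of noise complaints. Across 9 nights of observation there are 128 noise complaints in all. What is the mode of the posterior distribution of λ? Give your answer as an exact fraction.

139/17

Total count 128 over total exposure 9 nights.
Gamma(α, β) with Poisson data over total exposure Σt gives posterior Gamma(α+Σx, β+Σt) = Gamma(140, 17).
Posterior mode = (α'−1)/β' = 139/17.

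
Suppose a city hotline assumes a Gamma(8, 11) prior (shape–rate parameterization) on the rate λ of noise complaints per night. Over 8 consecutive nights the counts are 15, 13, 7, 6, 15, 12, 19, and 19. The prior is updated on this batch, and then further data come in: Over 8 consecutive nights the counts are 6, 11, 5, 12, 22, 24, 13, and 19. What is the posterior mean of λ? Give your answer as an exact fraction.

226/27

Total count: 15 + 13 + 7 + 6 + 15 + 12 + 19 + 19 = 106.
Total exposure: 8 nights.
After the first batch: Gamma(8 + 106, 11 + 8) = Gamma(114, 19).
Total count: 6 + 11 + 5 + 12 + 22 + 24 + 13 + 19 = 112.
Total exposure: 8 nights.
After the second batch: Gamma(114 + 112, 19 + 8) = Gamma(226, 27).
Posterior mean = α'/β' = 226/27.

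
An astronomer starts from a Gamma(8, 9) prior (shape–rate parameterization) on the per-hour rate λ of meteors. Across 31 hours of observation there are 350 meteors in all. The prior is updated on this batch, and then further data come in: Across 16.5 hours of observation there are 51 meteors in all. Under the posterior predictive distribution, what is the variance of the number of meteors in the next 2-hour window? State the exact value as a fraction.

Total count 350 over total exposure 31 hours.
After the first batch: Gamma(8 + 350, 9 + 31) = Gamma(358, 40).
Total count 51 over total exposure 16.5 hours.
After the second batch: Gamma(358 + 51, 40 + 16.5) = Gamma(409, 113/2).
The posterior predictive for a window of length T is Negative Binomial with variance T·α'·(β'+T)/β'² = 2·409·(117/2)/(12769/4) = 191412/12769.

191412/12769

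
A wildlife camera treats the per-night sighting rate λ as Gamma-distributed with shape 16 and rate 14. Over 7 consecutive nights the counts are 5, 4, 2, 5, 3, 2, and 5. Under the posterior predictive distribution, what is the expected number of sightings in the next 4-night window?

8

Total count: 5 + 4 + 2 + 5 + 3 + 2 + 5 = 26.
Total exposure: 7 nights.
By Gamma–Poisson conjugacy, the posterior is Gamma(α + Σx, β + Σt) = Gamma(16 + 26, 14 + 7) = Gamma(42, 21).
Predictive mean over a 4-night window = T·E[λ|data] = 4·42/21 = 8.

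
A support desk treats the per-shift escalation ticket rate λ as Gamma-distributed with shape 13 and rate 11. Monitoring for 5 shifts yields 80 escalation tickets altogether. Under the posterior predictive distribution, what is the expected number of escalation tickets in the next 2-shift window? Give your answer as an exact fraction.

93/8

Total count 80 over total exposure 5 shifts.
Posterior: α' = 13 + 80 = 93, β' = 11 + 5 = 16.
Predictive mean over a 2-shift window = T·E[λ|data] = 2·93/16 = 93/8.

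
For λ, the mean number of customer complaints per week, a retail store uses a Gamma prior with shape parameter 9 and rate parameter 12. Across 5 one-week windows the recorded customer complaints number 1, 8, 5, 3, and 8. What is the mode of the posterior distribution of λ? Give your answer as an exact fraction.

Total count: 1 + 8 + 5 + 3 + 8 = 25.
Total exposure: 5 weeks.
The Gamma prior is conjugate for the Poisson rate, so λ | data ~ Gamma(9+25, 12+5) = Gamma(34, 17).
Posterior mode = (α'−1)/β' = 33/17.

33/17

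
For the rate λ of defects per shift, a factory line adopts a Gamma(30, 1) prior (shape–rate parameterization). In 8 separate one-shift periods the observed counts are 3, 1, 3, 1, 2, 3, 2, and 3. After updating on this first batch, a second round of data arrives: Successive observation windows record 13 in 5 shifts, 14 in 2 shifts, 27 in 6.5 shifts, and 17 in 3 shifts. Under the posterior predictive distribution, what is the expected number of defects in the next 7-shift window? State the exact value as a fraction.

Total count: 3 + 1 + 3 + 1 + 2 + 3 + 2 + 3 = 18.
Total exposure: 8 shifts.
After the first batch: Gamma(30 + 18, 1 + 8) = Gamma(48, 9).
Total count: 13 + 14 + 27 + 17 = 71.
Total exposure: 5 + 2 + 6.5 + 3 = 16.5 shifts.
After the second batch: Gamma(48 + 71, 9 + 16.5) = Gamma(119, 51/2).
Predictive mean over a 7-shift window = T·E[λ|data] = 7·119/(51/2) = 98/3.

98/3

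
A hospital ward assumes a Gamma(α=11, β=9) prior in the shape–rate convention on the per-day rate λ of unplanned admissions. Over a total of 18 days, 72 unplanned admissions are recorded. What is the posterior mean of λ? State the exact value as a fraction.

83/27

Total count 72 over total exposure 18 days.
Posterior: α' = 11 + 72 = 83, β' = 9 + 18 = 27.
Posterior mean = α'/β' = 83/27.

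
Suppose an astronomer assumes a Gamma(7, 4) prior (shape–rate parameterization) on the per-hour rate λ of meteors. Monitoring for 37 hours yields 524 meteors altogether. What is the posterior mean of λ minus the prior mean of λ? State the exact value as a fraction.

Total count 524 over total exposure 37 hours.
By Gamma–Poisson conjugacy, the posterior is Gamma(α + Σx, β + Σt) = Gamma(7 + 524, 4 + 37) = Gamma(531, 41).
Posterior mean = 531/41 = 531/41; prior mean = 7/4 = 7/4. Difference = 531/41 − 7/4 = 1837/164.

1837/164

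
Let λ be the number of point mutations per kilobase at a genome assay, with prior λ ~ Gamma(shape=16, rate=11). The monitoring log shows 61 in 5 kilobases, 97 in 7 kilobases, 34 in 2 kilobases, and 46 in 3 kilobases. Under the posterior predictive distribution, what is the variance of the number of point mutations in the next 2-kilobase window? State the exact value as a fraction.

Total count: 61 + 97 + 34 + 46 = 238.
Total exposure: 5 + 7 + 2 + 3 = 17 kilobases.
Gamma(α, β) with Poisson data over total exposure Σt gives posterior Gamma(α+Σx, β+Σt) = Gamma(254, 28).
The posterior predictive for a window of length T is Negative Binomial with variance T·α'·(β'+T)/β'² = 2·254·30/784 = 1905/98.

1905/98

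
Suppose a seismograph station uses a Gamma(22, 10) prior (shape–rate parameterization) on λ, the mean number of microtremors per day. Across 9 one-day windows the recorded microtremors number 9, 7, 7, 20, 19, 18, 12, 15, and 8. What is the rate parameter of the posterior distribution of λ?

Total count: 9 + 7 + 7 + 20 + 19 + 18 + 12 + 15 + 8 = 115.
Total exposure: 9 days.
Conjugate update: add total count to the shape and total exposure to the rate, giving Gamma(137, 19).

19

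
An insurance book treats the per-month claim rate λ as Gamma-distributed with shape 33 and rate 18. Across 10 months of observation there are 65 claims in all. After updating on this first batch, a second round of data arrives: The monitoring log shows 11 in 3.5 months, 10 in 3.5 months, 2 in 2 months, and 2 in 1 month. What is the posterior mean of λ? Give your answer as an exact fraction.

123/38

Total count 65 over total exposure 10 months.
After the first batch: Gamma(33 + 65, 18 + 10) = Gamma(98, 28).
Total count: 11 + 10 + 2 + 2 = 25.
Total exposure: 3.5 + 3.5 + 2 + 1 = 10 months.
After the second batch: Gamma(98 + 25, 28 + 10) = Gamma(123, 38).
Posterior mean = α'/β' = 123/38.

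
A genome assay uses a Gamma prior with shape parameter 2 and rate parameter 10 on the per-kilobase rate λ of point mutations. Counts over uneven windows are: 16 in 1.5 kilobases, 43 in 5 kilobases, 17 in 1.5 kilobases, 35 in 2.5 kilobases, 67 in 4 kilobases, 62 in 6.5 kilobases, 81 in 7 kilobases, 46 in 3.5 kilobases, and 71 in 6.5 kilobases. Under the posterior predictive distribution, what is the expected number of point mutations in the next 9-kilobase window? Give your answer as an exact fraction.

165/2

Total count: 16 + 43 + 17 + 35 + 67 + 62 + 81 + 46 + 71 = 438.
Total exposure: 1.5 + 5 + 1.5 + 2.5 + 4 + 6.5 + 7 + 3.5 + 6.5 = 38 kilobases.
By Gamma–Poisson conjugacy, the posterior is Gamma(α + Σx, β + Σt) = Gamma(2 + 438, 10 + 38) = Gamma(440, 48).
Predictive mean over a 9-kilobase window = T·E[λ|data] = 9·440/48 = 165/2.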